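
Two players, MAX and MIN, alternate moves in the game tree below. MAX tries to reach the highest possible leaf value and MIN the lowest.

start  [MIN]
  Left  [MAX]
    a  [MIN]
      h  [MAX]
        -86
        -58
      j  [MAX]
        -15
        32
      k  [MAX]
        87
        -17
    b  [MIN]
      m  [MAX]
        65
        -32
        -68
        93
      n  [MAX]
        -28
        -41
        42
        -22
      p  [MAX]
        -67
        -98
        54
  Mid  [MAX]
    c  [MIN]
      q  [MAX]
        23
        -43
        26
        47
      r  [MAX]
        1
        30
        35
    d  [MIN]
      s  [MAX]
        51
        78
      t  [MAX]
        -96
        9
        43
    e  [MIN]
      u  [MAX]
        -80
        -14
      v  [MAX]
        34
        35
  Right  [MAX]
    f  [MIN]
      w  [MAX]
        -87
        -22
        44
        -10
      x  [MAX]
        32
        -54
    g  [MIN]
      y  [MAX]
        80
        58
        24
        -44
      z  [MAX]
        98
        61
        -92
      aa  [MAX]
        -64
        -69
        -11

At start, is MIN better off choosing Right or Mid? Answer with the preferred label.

w (MAX): max(-87, -22, 44, -10) = 44
x (MAX): max(32, -54) = 32
f (MIN): min(44, 32) = 32
y (MAX): max(80, 58, 24, -44) = 80
z (MAX): max(98, 61, -92) = 98
aa (MAX): max(-64, -69, -11) = -11
g (MIN): min(80, 98, -11) = -11
Right (MAX): max(32, -11) = 32
q (MAX): max(23, -43, 26, 47) = 47
r (MAX): max(1, 30, 35) = 35
c (MIN): min(47, 35) = 35
s (MAX): max(51, 78) = 78
t (MAX): max(-96, 9, 43) = 43
d (MIN): min(78, 43) = 43
u (MAX): max(-80, -14) = -14
v (MAX): max(34, 35) = 35
e (MIN): min(-14, 35) = -14
Mid (MAX): max(35, 43, -14) = 43
MIN prefers the lower value; Right=32, Mid=43. Right is better since 32 < 43.

Right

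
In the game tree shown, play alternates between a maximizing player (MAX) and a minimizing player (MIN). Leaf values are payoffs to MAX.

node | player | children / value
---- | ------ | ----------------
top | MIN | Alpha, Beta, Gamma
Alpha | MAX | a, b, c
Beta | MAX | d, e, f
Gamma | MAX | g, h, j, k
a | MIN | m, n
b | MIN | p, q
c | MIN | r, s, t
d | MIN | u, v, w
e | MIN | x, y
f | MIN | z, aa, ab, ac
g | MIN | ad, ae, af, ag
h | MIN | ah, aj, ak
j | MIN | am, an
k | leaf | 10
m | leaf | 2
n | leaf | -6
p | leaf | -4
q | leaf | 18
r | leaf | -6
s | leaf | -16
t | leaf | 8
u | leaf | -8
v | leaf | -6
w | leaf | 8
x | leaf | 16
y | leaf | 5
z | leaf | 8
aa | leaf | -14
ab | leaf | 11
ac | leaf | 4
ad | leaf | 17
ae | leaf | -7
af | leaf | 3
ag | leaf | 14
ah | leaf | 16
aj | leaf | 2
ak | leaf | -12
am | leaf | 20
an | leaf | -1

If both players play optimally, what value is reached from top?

-4

a (MIN): min(2, -6) = -6
b (MIN): min(-4, 18) = -4
c (MIN): min(-6, -16, 8) = -16
Alpha (MAX): max(-6, -4, -16) = -4
d (MIN): min(-8, -6, 8) = -8
e (MIN): min(16, 5) = 5
f (MIN): min(8, -14, 11, 4) = -14
Beta (MAX): max(-8, 5, -14) = 5
g (MIN): min(17, -7, 3, 14) = -7
h (MIN): min(16, 2, -12) = -12
j (MIN): min(20, -1) = -1
Gamma (MAX): max(-7, -12, -1, 10) = 10
top (MIN): min(-4, 5, 10) = -4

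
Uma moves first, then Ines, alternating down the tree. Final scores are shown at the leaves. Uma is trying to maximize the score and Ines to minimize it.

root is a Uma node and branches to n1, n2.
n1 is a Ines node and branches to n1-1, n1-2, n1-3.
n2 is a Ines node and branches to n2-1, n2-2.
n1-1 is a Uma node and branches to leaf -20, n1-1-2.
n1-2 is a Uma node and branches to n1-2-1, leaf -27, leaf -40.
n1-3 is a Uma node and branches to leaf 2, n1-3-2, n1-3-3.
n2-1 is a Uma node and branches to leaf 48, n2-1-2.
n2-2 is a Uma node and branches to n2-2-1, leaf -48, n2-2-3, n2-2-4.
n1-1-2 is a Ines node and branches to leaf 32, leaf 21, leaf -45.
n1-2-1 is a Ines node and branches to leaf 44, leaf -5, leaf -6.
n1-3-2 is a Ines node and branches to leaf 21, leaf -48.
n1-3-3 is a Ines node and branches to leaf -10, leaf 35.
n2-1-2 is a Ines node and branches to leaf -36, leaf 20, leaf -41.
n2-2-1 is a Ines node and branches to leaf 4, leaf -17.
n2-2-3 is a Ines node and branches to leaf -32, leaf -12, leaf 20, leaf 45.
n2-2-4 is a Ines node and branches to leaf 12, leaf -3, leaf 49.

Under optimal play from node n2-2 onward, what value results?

n2-2-1 (Ines): min(4, -17) = -17
n2-2-3 (Ines): min(-32, -12, 20, 45) = -32
n2-2-4 (Ines): min(12, -3, 49) = -3
n2-2 (Uma): max(-17, -48, -32, -3) = -3

-3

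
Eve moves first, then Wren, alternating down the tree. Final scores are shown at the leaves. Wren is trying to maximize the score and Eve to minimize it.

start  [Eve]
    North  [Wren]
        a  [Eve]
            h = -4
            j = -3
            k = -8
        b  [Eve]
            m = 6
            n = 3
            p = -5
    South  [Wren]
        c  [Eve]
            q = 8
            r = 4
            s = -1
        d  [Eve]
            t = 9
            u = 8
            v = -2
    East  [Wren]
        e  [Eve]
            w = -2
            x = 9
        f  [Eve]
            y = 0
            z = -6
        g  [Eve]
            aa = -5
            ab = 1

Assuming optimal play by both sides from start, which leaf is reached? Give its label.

a (Eve): min(-4, -3, -8) = -8
b (Eve): min(6, 3, -5) = -5
North (Wren): max(-8, -5) = -5
c (Eve): min(8, 4, -1) = -1
d (Eve): min(9, 8, -2) = -2
South (Wren): max(-1, -2) = -1
e (Eve): min(-2, 9) = -2
f (Eve): min(0, -6) = -6
g (Eve): min(-5, 1) = -5
East (Wren): max(-2, -6, -5) = -2
start (Eve): min(-5, -1, -2) = -5
At start, Eve picks North (lowest: -5).
At North, Wren picks b (highest: -5).
At b, Eve picks p (lowest: -5).
Terminal value -5.

p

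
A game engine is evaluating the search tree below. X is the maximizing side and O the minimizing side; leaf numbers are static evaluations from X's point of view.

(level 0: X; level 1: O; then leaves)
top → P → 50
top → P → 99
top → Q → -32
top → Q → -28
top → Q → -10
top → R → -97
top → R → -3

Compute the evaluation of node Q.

-32

Q (O): min(-32, -28, -10) = -32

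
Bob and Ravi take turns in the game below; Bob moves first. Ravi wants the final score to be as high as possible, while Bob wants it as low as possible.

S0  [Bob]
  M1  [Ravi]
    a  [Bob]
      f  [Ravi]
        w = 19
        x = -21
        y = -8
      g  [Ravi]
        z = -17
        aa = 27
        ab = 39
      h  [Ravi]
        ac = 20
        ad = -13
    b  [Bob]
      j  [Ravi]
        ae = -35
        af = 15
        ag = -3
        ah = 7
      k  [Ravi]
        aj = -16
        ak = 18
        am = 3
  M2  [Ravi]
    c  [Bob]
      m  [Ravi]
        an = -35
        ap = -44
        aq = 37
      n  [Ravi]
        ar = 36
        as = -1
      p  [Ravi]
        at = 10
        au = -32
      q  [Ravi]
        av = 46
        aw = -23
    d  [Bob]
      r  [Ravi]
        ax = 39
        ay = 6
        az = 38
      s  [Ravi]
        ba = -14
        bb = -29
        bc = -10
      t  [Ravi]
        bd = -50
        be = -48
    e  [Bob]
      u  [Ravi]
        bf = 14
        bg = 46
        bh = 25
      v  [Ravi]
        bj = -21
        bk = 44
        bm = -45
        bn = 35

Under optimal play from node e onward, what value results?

u (Ravi): max(14, 46, 25) = 46
v (Ravi): max(-21, 44, -45, 35) = 44
e (Bob): min(46, 44) = 44

44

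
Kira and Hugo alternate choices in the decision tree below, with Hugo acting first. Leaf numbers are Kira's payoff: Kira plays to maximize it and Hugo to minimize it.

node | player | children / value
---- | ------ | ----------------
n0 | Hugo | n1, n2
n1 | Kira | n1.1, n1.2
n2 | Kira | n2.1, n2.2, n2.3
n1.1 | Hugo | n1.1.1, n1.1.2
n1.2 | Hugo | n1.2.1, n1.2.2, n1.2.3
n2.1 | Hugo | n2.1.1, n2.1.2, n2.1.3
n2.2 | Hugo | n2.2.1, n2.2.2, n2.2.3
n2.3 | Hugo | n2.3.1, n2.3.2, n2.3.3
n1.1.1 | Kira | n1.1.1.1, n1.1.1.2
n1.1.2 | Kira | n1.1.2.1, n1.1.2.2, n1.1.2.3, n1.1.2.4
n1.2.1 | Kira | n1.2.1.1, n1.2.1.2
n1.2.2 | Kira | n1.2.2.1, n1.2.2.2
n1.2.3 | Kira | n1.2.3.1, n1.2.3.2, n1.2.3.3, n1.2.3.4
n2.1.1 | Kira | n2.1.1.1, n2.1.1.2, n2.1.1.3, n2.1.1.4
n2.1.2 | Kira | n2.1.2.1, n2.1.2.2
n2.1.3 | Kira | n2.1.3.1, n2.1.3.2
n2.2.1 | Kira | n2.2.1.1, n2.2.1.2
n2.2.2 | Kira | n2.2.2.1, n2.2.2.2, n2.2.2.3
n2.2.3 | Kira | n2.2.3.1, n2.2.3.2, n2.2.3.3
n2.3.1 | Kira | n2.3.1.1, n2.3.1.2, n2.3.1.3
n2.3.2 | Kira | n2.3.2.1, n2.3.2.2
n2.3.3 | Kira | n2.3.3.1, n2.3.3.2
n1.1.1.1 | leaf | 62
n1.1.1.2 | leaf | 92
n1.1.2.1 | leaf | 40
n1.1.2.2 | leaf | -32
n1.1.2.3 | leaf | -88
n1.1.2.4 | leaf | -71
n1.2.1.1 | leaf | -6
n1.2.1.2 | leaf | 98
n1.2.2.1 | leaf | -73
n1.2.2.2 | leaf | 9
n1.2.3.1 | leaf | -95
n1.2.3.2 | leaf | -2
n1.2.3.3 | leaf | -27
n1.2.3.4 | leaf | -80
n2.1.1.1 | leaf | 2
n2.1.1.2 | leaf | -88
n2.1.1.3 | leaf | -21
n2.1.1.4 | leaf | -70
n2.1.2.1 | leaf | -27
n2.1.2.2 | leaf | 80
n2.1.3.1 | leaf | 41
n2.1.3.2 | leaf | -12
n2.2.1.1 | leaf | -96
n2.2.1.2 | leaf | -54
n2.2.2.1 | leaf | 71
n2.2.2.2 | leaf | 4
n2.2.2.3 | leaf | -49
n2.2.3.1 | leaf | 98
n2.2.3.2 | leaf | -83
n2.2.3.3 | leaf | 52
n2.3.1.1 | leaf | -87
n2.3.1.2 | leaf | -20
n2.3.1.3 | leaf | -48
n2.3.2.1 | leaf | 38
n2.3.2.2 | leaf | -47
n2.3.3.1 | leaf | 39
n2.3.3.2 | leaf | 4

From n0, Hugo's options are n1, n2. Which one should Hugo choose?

n2

n1.1.1 (Kira): max(62, 92) = 92
n1.1.2 (Kira): max(40, -32, -88, -71) = 40
n1.1 (Hugo): min(92, 40) = 40
n1.2.1 (Kira): max(-6, 98) = 98
n1.2.2 (Kira): max(-73, 9) = 9
n1.2.3 (Kira): max(-95, -2, -27, -80) = -2
n1.2 (Hugo): min(98, 9, -2) = -2
n1 (Kira): max(40, -2) = 40
n2.1.1 (Kira): max(2, -88, -21, -70) = 2
n2.1.2 (Kira): max(-27, 80) = 80
n2.1.3 (Kira): max(41, -12) = 41
n2.1 (Hugo): min(2, 80, 41) = 2
n2.2.1 (Kira): max(-96, -54) = -54
n2.2.2 (Kira): max(71, 4, -49) = 71
n2.2.3 (Kira): max(98, -83, 52) = 98
n2.2 (Hugo): min(-54, 71, 98) = -54
n2.3.1 (Kira): max(-87, -20, -48) = -20
n2.3.2 (Kira): max(38, -47) = 38
n2.3.3 (Kira): max(39, 4) = 39
n2.3 (Hugo): min(-20, 38, 39) = -20
n2 (Kira): max(2, -54, -20) = 2
n0 (Hugo): min(40, 2) = 2
Hugo at n0 wants the lowest of {n1=40, n2=2}, so chooses n2.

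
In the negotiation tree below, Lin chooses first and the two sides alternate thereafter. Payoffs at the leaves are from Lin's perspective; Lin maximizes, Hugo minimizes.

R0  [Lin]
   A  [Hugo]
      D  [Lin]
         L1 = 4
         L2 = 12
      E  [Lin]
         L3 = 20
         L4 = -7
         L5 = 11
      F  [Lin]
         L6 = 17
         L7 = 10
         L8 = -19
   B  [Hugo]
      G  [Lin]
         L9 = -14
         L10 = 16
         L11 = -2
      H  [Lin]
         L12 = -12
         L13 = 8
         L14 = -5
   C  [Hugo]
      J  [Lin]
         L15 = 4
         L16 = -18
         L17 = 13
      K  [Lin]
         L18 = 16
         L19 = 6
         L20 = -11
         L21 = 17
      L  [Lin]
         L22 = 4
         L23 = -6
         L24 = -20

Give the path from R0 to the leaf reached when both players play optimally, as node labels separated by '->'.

D (Lin): max(4, 12) = 12
E (Lin): max(20, -7, 11) = 20
F (Lin): max(17, 10, -19) = 17
A (Hugo): min(12, 20, 17) = 12
G (Lin): max(-14, 16, -2) = 16
H (Lin): max(-12, 8, -5) = 8
B (Hugo): min(16, 8) = 8
J (Lin): max(4, -18, 13) = 13
K (Lin): max(16, 6, -11, 17) = 17
L (Lin): max(4, -6, -20) = 4
C (Hugo): min(13, 17, 4) = 4
R0 (Lin): max(12, 8, 4) = 12
At R0, Lin picks A (highest: 12).
At A, Hugo picks D (lowest: 12).
At D, Lin picks L2 (highest: 12).
Terminal value 12.

R0 -> A -> D -> L2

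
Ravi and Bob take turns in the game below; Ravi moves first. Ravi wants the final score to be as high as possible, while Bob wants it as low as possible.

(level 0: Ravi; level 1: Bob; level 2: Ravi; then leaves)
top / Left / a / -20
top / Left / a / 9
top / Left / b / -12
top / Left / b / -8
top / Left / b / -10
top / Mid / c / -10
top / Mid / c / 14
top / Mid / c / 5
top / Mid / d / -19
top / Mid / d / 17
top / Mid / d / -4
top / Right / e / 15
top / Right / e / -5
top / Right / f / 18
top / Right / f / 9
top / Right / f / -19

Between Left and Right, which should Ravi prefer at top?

a (Ravi): max(-20, 9) = 9
b (Ravi): max(-12, -8, -10) = -8
Left (Bob): min(9, -8) = -8
e (Ravi): max(15, -5) = 15
f (Ravi): max(18, 9, -19) = 18
Right (Bob): min(15, 18) = 15
Ravi prefers the higher value; Left=-8, Right=15. Right is better since 15 > -8.

Right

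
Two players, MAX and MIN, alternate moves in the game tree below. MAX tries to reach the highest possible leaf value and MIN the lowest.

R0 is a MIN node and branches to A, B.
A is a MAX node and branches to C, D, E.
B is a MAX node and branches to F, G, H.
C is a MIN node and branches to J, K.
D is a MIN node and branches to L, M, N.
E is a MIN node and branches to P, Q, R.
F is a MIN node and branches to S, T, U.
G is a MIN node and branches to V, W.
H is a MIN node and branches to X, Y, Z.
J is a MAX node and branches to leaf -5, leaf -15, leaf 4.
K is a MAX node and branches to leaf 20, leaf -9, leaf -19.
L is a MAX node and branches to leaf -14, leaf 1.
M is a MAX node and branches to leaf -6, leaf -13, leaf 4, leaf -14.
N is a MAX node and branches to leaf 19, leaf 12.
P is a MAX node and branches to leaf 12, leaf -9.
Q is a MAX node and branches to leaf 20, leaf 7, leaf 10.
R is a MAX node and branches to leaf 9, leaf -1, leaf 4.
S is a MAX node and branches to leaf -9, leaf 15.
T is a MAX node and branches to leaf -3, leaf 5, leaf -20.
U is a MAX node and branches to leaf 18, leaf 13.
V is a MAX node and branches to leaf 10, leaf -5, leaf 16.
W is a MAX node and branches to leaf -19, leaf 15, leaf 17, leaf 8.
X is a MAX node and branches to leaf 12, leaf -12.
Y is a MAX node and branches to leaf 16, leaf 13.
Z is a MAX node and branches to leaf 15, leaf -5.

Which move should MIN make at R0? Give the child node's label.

J (MAX): max(-5, -15, 4) = 4
K (MAX): max(20, -9, -19) = 20
C (MIN): min(4, 20) = 4
L (MAX): max(-14, 1) = 1
M (MAX): max(-6, -13, 4, -14) = 4
N (MAX): max(19, 12) = 19
D (MIN): min(1, 4, 19) = 1
P (MAX): max(12, -9) = 12
Q (MAX): max(20, 7, 10) = 20
R (MAX): max(9, -1, 4) = 9
E (MIN): min(12, 20, 9) = 9
A (MAX): max(4, 1, 9) = 9
S (MAX): max(-9, 15) = 15
T (MAX): max(-3, 5, -20) = 5
U (MAX): max(18, 13) = 18
F (MIN): min(15, 5, 18) = 5
V (MAX): max(10, -5, 16) = 16
W (MAX): max(-19, 15, 17, 8) = 17
G (MIN): min(16, 17) = 16
X (MAX): max(12, -12) = 12
Y (MAX): max(16, 13) = 16
Z (MAX): max(15, -5) = 15
H (MIN): min(12, 16, 15) = 12
B (MAX): max(5, 16, 12) = 16
R0 (MIN): min(9, 16) = 9
MIN at R0 wants the lowest of {A=9, B=16}, so chooses A.

A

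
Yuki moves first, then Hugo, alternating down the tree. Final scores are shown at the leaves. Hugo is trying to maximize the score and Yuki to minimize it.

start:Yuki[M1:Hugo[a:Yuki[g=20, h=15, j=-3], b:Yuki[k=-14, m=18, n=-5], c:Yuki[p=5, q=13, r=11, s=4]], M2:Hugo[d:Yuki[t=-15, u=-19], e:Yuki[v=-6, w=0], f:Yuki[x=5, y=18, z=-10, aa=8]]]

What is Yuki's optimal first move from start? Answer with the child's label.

a (Yuki): min(20, 15, -3) = -3
b (Yuki): min(-14, 18, -5) = -14
c (Yuki): min(5, 13, 11, 4) = 4
M1 (Hugo): max(-3, -14, 4) = 4
d (Yuki): min(-15, -19) = -19
e (Yuki): min(-6, 0) = -6
f (Yuki): min(5, 18, -10, 8) = -10
M2 (Hugo): max(-19, -6, -10) = -6
start (Yuki): min(4, -6) = -6
Yuki at start wants the lowest of {M1=4, M2=-6}, so chooses M2.

M2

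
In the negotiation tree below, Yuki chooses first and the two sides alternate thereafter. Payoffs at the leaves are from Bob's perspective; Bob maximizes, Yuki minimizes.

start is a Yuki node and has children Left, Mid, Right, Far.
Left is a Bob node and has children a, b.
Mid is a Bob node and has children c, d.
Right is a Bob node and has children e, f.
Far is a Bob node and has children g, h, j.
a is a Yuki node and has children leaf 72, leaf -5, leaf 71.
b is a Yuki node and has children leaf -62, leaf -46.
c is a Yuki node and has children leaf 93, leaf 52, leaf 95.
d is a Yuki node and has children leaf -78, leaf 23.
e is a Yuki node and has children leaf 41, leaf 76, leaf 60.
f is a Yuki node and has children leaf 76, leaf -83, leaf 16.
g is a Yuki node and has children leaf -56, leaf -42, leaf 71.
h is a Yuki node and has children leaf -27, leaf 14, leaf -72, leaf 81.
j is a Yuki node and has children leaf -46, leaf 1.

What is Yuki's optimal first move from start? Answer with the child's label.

a (Yuki): min(72, -5, 71) = -5
b (Yuki): min(-62, -46) = -62
Left (Bob): max(-5, -62) = -5
c (Yuki): min(93, 52, 95) = 52
d (Yuki): min(-78, 23) = -78
Mid (Bob): max(52, -78) = 52
e (Yuki): min(41, 76, 60) = 41
f (Yuki): min(76, -83, 16) = -83
Right (Bob): max(41, -83) = 41
g (Yuki): min(-56, -42, 71) = -56
h (Yuki): min(-27, 14, -72, 81) = -72
j (Yuki): min(-46, 1) = -46
Far (Bob): max(-56, -72, -46) = -46
start (Yuki): min(-5, 52, 41, -46) = -46
Yuki at start wants the lowest of {Left=-5, Mid=52, Right=41, Far=-46}, so chooses Far.

Far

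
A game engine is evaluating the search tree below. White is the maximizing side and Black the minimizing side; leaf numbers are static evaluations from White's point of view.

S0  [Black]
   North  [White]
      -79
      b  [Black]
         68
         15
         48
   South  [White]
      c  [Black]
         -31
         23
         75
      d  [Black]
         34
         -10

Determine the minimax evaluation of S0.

b (Black): min(68, 15, 48) = 15
North (White): max(-79, 15) = 15
c (Black): min(-31, 23, 75) = -31
d (Black): min(34, -10) = -10
South (White): max(-31, -10) = -10
S0 (Black): min(15, -10) = -10

-10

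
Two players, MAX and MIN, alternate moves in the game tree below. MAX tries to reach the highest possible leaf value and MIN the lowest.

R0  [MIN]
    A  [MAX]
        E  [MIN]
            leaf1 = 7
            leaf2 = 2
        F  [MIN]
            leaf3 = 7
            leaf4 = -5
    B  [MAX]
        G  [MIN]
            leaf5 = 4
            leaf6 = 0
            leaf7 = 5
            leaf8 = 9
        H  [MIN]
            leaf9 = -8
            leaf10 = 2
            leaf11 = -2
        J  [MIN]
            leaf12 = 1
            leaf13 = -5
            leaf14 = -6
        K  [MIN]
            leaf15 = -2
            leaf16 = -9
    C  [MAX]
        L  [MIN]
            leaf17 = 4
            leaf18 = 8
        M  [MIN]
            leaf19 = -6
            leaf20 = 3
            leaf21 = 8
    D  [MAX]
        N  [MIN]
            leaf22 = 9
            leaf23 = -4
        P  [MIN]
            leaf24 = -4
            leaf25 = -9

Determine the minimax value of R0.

E (MIN): min(7, 2) = 2
F (MIN): min(7, -5) = -5
A (MAX): max(2, -5) = 2
G (MIN): min(4, 0, 5, 9) = 0
H (MIN): min(-8, 2, -2) = -8
J (MIN): min(1, -5, -6) = -6
K (MIN): min(-2, -9) = -9
B (MAX): max(0, -8, -6, -9) = 0
L (MIN): min(4, 8) = 4
M (MIN): min(-6, 3, 8) = -6
C (MAX): max(4, -6) = 4
N (MIN): min(9, -4) = -4
P (MIN): min(-4, -9) = -9
D (MAX): max(-4, -9) = -4
R0 (MIN): min(2, 0, 4, -4) = -4

-4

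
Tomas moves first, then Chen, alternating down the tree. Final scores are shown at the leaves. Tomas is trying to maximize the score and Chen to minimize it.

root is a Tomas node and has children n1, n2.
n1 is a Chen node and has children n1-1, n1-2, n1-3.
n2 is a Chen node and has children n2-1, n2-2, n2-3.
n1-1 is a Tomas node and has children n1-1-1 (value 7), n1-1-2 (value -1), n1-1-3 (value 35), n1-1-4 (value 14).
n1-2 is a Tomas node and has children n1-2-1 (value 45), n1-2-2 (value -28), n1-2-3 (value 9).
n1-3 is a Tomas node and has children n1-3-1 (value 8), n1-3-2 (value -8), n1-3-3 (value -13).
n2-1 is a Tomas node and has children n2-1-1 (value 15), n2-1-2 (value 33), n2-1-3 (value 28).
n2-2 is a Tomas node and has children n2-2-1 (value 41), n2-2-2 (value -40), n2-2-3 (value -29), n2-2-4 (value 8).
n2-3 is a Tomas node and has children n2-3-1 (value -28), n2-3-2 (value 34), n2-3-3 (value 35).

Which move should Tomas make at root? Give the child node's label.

n1-1 (Tomas): max(7, -1, 35, 14) = 35
n1-2 (Tomas): max(45, -28, 9) = 45
n1-3 (Tomas): max(8, -8, -13) = 8
n1 (Chen): min(35, 45, 8) = 8
n2-1 (Tomas): max(15, 33, 28) = 33
n2-2 (Tomas): max(41, -40, -29, 8) = 41
n2-3 (Tomas): max(-28, 34, 35) = 35
n2 (Chen): min(33, 41, 35) = 33
root (Tomas): max(8, 33) = 33
Tomas at root wants the highest of {n1=8, n2=33}, so chooses n2.

n2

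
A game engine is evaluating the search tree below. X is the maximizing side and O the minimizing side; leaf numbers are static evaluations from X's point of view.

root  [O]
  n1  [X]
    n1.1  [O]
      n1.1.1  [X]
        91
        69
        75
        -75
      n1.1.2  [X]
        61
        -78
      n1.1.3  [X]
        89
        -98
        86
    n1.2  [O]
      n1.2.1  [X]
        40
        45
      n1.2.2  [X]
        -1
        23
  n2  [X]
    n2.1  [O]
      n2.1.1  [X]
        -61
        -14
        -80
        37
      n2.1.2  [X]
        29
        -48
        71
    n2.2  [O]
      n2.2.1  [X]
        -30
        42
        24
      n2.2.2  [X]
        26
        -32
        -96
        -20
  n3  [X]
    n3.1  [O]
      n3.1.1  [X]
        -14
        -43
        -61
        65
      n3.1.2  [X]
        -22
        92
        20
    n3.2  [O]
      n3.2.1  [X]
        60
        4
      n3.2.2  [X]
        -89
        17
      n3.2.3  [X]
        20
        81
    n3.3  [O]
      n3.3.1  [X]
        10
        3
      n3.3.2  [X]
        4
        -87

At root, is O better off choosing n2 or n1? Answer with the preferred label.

n2

n2.1.1 (X): max(-61, -14, -80, 37) = 37
n2.1.2 (X): max(29, -48, 71) = 71
n2.1 (O): min(37, 71) = 37
n2.2.1 (X): max(-30, 42, 24) = 42
n2.2.2 (X): max(26, -32, -96, -20) = 26
n2.2 (O): min(42, 26) = 26
n2 (X): max(37, 26) = 37
n1.1.1 (X): max(91, 69, 75, -75) = 91
n1.1.2 (X): max(61, -78) = 61
n1.1.3 (X): max(89, -98, 86) = 89
n1.1 (O): min(91, 61, 89) = 61
n1.2.1 (X): max(40, 45) = 45
n1.2.2 (X): max(-1, 23) = 23
n1.2 (O): min(45, 23) = 23
n1 (X): max(61, 23) = 61
O prefers the lower value; n2=37, n1=61. n2 is better since 37 < 61.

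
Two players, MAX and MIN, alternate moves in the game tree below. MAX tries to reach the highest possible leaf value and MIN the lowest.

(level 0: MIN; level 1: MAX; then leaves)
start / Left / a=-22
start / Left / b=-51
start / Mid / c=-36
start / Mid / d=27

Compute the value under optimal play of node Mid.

Mid (MAX): max(-36, 27) = 27

27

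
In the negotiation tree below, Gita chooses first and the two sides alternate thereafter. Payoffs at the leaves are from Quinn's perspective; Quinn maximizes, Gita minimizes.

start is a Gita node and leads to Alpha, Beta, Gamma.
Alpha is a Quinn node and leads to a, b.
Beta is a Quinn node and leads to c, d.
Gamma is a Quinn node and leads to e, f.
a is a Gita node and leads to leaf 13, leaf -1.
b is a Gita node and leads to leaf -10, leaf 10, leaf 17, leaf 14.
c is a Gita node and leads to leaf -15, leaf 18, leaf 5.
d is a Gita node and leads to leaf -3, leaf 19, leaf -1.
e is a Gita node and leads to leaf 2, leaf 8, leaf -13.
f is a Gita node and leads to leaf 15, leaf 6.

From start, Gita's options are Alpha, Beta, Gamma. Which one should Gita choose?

Beta

a (Gita): min(13, -1) = -1
b (Gita): min(-10, 10, 17, 14) = -10
Alpha (Quinn): max(-1, -10) = -1
c (Gita): min(-15, 18, 5) = -15
d (Gita): min(-3, 19, -1) = -3
Beta (Quinn): max(-15, -3) = -3
e (Gita): min(2, 8, -13) = -13
f (Gita): min(15, 6) = 6
Gamma (Quinn): max(-13, 6) = 6
start (Gita): min(-1, -3, 6) = -3
Gita at start wants the lowest of {Alpha=-1, Beta=-3, Gamma=6}, so chooses Beta.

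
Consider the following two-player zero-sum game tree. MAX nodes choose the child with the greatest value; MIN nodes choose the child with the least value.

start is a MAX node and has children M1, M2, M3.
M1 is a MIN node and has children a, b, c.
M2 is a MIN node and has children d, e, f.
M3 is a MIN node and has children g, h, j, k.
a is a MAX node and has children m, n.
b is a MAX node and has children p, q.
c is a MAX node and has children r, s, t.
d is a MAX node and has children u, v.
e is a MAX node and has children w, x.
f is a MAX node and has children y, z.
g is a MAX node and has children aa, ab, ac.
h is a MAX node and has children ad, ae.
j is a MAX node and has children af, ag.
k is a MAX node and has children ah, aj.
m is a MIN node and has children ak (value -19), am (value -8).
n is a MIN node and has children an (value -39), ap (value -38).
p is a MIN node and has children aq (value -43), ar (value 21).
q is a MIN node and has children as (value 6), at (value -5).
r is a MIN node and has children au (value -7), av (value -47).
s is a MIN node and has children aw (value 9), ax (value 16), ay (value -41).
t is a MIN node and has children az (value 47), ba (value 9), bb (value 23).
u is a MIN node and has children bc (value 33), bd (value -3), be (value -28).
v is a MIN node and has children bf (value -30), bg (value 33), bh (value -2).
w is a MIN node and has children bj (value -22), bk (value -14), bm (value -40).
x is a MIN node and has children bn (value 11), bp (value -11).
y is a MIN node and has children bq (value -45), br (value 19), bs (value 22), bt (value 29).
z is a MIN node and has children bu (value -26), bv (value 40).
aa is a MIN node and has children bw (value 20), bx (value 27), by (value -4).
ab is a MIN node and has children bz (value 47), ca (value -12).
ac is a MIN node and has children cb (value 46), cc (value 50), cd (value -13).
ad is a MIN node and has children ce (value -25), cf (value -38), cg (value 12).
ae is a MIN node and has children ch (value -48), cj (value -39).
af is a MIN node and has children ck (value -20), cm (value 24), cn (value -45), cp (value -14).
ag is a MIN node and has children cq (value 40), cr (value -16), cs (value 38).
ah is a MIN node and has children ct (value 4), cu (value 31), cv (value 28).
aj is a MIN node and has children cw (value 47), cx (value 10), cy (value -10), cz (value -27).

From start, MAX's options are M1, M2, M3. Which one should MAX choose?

M1

m (MIN): min(-19, -8) = -19
n (MIN): min(-39, -38) = -39
a (MAX): max(-19, -39) = -19
p (MIN): min(-43, 21) = -43
q (MIN): min(6, -5) = -5
b (MAX): max(-43, -5) = -5
r (MIN): min(-7, -47) = -47
s (MIN): min(9, 16, -41) = -41
t (MIN): min(47, 9, 23) = 9
c (MAX): max(-47, -41, 9) = 9
M1 (MIN): min(-19, -5, 9) = -19
u (MIN): min(33, -3, -28) = -28
v (MIN): min(-30, 33, -2) = -30
d (MAX): max(-28, -30) = -28
w (MIN): min(-22, -14, -40) = -40
x (MIN): min(11, -11) = -11
e (MAX): max(-40, -11) = -11
y (MIN): min(-45, 19, 22, 29) = -45
z (MIN): min(-26, 40) = -26
f (MAX): max(-45, -26) = -26
M2 (MIN): min(-28, -11, -26) = -28
aa (MIN): min(20, 27, -4) = -4
ab (MIN): min(47, -12) = -12
ac (MIN): min(46, 50, -13) = -13
g (MAX): max(-4, -12, -13) = -4
ad (MIN): min(-25, -38, 12) = -38
ae (MIN): min(-48, -39) = -48
h (MAX): max(-38, -48) = -38
af (MIN): min(-20, 24, -45, -14) = -45
ag (MIN): min(40, -16, 38) = -16
j (MAX): max(-45, -16) = -16
ah (MIN): min(4, 31, 28) = 4
aj (MIN): min(47, 10, -10, -27) = -27
k (MAX): max(4, -27) = 4
M3 (MIN): min(-4, -38, -16, 4) = -38
start (MAX): max(-19, -28, -38) = -19
MAX at start wants the highest of {M1=-19, M2=-28, M3=-38}, so chooses M1.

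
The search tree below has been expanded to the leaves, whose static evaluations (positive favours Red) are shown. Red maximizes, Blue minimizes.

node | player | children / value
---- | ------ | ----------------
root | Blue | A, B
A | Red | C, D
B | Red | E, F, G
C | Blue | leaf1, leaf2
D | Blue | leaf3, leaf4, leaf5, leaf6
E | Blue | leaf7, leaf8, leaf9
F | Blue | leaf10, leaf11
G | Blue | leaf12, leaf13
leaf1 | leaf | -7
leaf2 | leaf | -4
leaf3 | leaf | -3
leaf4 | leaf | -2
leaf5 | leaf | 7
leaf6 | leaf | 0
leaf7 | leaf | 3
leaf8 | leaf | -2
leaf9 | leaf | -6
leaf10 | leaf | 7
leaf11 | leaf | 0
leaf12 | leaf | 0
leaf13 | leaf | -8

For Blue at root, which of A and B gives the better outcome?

C (Blue): min(-7, -4) = -7
D (Blue): min(-3, -2, 7, 0) = -3
A (Red): max(-7, -3) = -3
E (Blue): min(3, -2, -6) = -6
F (Blue): min(7, 0) = 0
G (Blue): min(0, -8) = -8
B (Red): max(-6, 0, -8) = 0
Blue prefers the lower value; A=-3, B=0. A is better since -3 < 0.

A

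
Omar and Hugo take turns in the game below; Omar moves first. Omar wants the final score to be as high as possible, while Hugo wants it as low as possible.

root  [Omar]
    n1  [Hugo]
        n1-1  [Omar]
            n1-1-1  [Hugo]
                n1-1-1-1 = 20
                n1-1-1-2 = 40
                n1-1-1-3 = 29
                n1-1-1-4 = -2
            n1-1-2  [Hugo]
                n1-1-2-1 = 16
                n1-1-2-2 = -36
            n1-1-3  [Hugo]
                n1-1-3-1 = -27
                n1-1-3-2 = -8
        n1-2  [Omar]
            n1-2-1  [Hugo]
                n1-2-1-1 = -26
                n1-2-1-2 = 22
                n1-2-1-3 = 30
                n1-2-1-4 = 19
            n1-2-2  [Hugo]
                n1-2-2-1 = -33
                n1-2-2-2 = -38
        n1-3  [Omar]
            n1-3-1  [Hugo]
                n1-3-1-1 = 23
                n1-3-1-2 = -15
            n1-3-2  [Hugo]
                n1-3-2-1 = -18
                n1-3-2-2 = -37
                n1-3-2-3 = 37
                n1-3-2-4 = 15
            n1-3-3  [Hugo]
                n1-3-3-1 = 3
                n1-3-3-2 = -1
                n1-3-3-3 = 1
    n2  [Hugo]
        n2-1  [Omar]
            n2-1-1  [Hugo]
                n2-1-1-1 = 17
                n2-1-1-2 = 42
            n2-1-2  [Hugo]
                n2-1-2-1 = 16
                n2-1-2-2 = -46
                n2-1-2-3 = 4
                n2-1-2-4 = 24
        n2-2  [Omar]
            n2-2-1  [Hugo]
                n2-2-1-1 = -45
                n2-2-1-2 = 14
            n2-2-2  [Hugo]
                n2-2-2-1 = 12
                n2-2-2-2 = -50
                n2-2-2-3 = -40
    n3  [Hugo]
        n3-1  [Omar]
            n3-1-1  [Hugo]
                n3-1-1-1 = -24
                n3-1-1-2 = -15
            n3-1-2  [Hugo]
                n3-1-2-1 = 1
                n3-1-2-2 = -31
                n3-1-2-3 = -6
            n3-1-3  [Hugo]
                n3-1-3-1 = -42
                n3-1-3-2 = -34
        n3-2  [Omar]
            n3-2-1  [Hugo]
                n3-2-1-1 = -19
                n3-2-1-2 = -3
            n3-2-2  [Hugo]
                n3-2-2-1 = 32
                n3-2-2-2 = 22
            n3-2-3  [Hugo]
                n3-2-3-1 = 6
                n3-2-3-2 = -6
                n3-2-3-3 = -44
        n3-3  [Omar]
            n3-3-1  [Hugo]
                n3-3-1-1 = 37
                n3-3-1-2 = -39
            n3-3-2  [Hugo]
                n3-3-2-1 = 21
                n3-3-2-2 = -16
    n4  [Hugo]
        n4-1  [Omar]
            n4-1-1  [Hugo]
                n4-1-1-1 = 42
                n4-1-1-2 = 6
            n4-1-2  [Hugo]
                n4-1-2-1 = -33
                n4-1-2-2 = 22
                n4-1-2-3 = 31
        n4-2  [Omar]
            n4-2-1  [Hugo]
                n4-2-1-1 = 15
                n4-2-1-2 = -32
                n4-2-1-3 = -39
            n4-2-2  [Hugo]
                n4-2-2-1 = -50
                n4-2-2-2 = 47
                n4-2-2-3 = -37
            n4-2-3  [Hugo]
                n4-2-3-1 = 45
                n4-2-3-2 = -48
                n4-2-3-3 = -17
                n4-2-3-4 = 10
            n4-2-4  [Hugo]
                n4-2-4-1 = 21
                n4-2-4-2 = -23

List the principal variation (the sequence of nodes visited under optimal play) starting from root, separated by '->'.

n1-1-1 (Hugo): min(20, 40, 29, -2) = -2
n1-1-2 (Hugo): min(16, -36) = -36
n1-1-3 (Hugo): min(-27, -8) = -27
n1-1 (Omar): max(-2, -36, -27) = -2
n1-2-1 (Hugo): min(-26, 22, 30, 19) = -26
n1-2-2 (Hugo): min(-33, -38) = -38
n1-2 (Omar): max(-26, -38) = -26
n1-3-1 (Hugo): min(23, -15) = -15
n1-3-2 (Hugo): min(-18, -37, 37, 15) = -37
n1-3-3 (Hugo): min(3, -1, 1) = -1
n1-3 (Omar): max(-15, -37, -1) = -1
n1 (Hugo): min(-2, -26, -1) = -26
n2-1-1 (Hugo): min(17, 42) = 17
n2-1-2 (Hugo): min(16, -46, 4, 24) = -46
n2-1 (Omar): max(17, -46) = 17
n2-2-1 (Hugo): min(-45, 14) = -45
n2-2-2 (Hugo): min(12, -50, -40) = -50
n2-2 (Omar): max(-45, -50) = -45
n2 (Hugo): min(17, -45) = -45
n3-1-1 (Hugo): min(-24, -15) = -24
n3-1-2 (Hugo): min(1, -31, -6) = -31
n3-1-3 (Hugo): min(-42, -34) = -42
n3-1 (Omar): max(-24, -31, -42) = -24
n3-2-1 (Hugo): min(-19, -3) = -19
n3-2-2 (Hugo): min(32, 22) = 22
n3-2-3 (Hugo): min(6, -6, -44) = -44
n3-2 (Omar): max(-19, 22, -44) = 22
n3-3-1 (Hugo): min(37, -39) = -39
n3-3-2 (Hugo): min(21, -16) = -16
n3-3 (Omar): max(-39, -16) = -16
n3 (Hugo): min(-24, 22, -16) = -24
n4-1-1 (Hugo): min(42, 6) = 6
n4-1-2 (Hugo): min(-33, 22, 31) = -33
n4-1 (Omar): max(6, -33) = 6
n4-2-1 (Hugo): min(15, -32, -39) = -39
n4-2-2 (Hugo): min(-50, 47, -37) = -50
n4-2-3 (Hugo): min(45, -48, -17, 10) = -48
n4-2-4 (Hugo): min(21, -23) = -23
n4-2 (Omar): max(-39, -50, -48, -23) = -23
n4 (Hugo): min(6, -23) = -23
root (Omar): max(-26, -45, -24, -23) = -23
At root, Omar picks n4 (highest: -23).
At n4, Hugo picks n4-2 (lowest: -23).
At n4-2, Omar picks n4-2-4 (highest: -23).
At n4-2-4, Hugo picks n4-2-4-2 (lowest: -23).
Terminal value -23.

root -> n4 -> n4-2 -> n4-2-4 -> n4-2-4-2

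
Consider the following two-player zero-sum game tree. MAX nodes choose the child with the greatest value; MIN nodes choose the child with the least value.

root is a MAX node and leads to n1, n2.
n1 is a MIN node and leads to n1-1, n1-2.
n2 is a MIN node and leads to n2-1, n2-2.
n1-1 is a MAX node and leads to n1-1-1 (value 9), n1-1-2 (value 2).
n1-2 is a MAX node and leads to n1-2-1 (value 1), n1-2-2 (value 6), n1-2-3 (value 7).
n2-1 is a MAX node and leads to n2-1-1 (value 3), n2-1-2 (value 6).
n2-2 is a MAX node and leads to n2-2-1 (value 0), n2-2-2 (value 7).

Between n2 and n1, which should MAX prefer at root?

n2-1 (MAX): max(3, 6) = 6
n2-2 (MAX): max(0, 7) = 7
n2 (MIN): min(6, 7) = 6
n1-1 (MAX): max(9, 2) = 9
n1-2 (MAX): max(1, 6, 7) = 7
n1 (MIN): min(9, 7) = 7
MAX prefers the higher value; n2=6, n1=7. n1 is better since 7 > 6.

n1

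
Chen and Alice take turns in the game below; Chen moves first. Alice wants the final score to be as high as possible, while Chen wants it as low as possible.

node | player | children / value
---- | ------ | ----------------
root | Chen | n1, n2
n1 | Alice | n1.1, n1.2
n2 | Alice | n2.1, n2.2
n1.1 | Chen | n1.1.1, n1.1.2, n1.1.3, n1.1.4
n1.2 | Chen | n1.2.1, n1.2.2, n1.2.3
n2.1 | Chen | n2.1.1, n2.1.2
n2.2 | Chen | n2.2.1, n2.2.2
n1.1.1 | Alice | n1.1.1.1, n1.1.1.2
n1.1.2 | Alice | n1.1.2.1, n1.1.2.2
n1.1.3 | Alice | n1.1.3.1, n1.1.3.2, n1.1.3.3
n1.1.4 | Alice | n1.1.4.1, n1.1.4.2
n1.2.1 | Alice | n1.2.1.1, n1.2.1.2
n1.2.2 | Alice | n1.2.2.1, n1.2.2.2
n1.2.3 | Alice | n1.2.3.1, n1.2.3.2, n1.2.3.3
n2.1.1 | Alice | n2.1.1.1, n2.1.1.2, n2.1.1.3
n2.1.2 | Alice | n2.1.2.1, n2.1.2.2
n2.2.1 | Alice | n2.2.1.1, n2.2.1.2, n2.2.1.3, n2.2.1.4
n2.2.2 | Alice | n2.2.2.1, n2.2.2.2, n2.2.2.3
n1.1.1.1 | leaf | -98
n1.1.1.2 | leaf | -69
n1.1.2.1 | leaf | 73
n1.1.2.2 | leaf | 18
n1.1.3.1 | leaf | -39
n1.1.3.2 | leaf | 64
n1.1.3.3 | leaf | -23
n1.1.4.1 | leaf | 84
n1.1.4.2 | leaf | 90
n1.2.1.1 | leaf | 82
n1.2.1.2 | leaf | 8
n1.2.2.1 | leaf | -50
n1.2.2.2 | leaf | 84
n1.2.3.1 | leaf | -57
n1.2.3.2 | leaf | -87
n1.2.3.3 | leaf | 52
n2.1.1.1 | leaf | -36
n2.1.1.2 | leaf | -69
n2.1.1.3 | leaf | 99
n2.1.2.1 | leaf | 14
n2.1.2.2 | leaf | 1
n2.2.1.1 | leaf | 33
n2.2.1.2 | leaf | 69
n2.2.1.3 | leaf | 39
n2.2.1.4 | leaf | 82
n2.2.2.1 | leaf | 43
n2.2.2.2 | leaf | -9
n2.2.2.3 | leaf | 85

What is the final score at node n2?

82

n2.1.1 (Alice): max(-36, -69, 99) = 99
n2.1.2 (Alice): max(14, 1) = 14
n2.1 (Chen): min(99, 14) = 14
n2.2.1 (Alice): max(33, 69, 39, 82) = 82
n2.2.2 (Alice): max(43, -9, 85) = 85
n2.2 (Chen): min(82, 85) = 82
n2 (Alice): max(14, 82) = 82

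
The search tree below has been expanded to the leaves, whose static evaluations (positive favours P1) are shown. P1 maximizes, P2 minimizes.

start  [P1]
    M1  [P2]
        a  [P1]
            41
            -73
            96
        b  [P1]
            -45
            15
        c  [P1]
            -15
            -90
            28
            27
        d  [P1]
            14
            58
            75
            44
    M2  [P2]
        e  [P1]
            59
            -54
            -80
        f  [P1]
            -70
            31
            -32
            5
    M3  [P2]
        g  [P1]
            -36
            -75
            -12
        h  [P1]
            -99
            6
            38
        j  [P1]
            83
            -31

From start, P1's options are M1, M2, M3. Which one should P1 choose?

M2

a (P1): max(41, -73, 96) = 96
b (P1): max(-45, 15) = 15
c (P1): max(-15, -90, 28, 27) = 28
d (P1): max(14, 58, 75, 44) = 75
M1 (P2): min(96, 15, 28, 75) = 15
e (P1): max(59, -54, -80) = 59
f (P1): max(-70, 31, -32, 5) = 31
M2 (P2): min(59, 31) = 31
g (P1): max(-36, -75, -12) = -12
h (P1): max(-99, 6, 38) = 38
j (P1): max(83, -31) = 83
M3 (P2): min(-12, 38, 83) = -12
start (P1): max(15, 31, -12) = 31
P1 at start wants the highest of {M1=15, M2=31, M3=-12}, so chooses M2.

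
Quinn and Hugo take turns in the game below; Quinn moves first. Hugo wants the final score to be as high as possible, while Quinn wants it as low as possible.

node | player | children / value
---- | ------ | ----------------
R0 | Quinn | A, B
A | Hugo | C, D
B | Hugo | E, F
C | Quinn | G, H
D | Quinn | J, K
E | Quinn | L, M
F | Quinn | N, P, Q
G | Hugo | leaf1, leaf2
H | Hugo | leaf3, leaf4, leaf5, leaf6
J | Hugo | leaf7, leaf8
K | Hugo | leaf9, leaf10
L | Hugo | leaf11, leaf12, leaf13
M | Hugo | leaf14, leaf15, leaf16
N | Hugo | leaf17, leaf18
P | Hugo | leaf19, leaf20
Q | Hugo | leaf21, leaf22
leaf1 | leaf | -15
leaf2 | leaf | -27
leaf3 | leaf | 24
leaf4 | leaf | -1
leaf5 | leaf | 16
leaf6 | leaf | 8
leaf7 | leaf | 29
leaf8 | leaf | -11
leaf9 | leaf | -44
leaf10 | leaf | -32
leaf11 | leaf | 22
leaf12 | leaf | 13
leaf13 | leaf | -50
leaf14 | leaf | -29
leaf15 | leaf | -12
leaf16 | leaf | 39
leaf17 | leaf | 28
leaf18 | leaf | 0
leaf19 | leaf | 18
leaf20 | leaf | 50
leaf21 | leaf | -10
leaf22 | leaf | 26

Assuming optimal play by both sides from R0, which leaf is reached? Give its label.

leaf1

G (Hugo): max(-15, -27) = -15
H (Hugo): max(24, -1, 16, 8) = 24
C (Quinn): min(-15, 24) = -15
J (Hugo): max(29, -11) = 29
K (Hugo): max(-44, -32) = -32
D (Quinn): min(29, -32) = -32
A (Hugo): max(-15, -32) = -15
L (Hugo): max(22, 13, -50) = 22
M (Hugo): max(-29, -12, 39) = 39
E (Quinn): min(22, 39) = 22
N (Hugo): max(28, 0) = 28
P (Hugo): max(18, 50) = 50
Q (Hugo): max(-10, 26) = 26
F (Quinn): min(28, 50, 26) = 26
B (Hugo): max(22, 26) = 26
R0 (Quinn): min(-15, 26) = -15
At R0, Quinn picks A (lowest: -15).
At A, Hugo picks C (highest: -15).
At C, Quinn picks G (lowest: -15).
At G, Hugo picks leaf1 (highest: -15).
Terminal value -15.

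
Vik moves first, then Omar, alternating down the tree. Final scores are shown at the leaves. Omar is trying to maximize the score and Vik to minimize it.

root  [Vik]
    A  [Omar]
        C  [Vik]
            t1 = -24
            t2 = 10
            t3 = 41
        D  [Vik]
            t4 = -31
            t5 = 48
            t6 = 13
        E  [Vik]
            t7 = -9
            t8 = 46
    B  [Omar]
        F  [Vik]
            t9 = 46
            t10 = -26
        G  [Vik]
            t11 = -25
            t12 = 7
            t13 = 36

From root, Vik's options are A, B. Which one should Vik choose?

B

C (Vik): min(-24, 10, 41) = -24
D (Vik): min(-31, 48, 13) = -31
E (Vik): min(-9, 46) = -9
A (Omar): max(-24, -31, -9) = -9
F (Vik): min(46, -26) = -26
G (Vik): min(-25, 7, 36) = -25
B (Omar): max(-26, -25) = -25
root (Vik): min(-9, -25) = -25
Vik at root wants the lowest of {A=-9, B=-25}, so chooses B.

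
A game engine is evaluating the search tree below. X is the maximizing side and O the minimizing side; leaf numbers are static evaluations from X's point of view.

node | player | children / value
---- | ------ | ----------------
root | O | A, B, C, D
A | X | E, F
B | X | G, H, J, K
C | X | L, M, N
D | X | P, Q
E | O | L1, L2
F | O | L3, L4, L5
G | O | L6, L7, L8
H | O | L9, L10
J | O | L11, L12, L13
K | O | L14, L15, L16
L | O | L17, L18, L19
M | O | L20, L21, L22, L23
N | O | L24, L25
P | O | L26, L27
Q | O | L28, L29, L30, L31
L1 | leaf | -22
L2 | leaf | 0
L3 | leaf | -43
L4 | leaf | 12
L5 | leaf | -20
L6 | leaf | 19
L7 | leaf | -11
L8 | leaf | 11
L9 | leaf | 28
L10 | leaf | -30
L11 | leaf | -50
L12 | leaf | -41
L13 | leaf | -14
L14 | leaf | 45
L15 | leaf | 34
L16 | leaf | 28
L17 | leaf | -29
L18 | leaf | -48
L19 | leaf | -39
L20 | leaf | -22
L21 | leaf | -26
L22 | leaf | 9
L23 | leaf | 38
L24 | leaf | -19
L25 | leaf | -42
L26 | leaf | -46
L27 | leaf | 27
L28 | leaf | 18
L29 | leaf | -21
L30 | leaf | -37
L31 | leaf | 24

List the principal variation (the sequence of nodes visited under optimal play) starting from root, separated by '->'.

root -> D -> Q -> L30

E (O): min(-22, 0) = -22
F (O): min(-43, 12, -20) = -43
A (X): max(-22, -43) = -22
G (O): min(19, -11, 11) = -11
H (O): min(28, -30) = -30
J (O): min(-50, -41, -14) = -50
K (O): min(45, 34, 28) = 28
B (X): max(-11, -30, -50, 28) = 28
L (O): min(-29, -48, -39) = -48
M (O): min(-22, -26, 9, 38) = -26
N (O): min(-19, -42) = -42
C (X): max(-48, -26, -42) = -26
P (O): min(-46, 27) = -46
Q (O): min(18, -21, -37, 24) = -37
D (X): max(-46, -37) = -37
root (O): min(-22, 28, -26, -37) = -37
At root, O picks D (lowest: -37).
At D, X picks Q (highest: -37).
At Q, O picks L30 (lowest: -37).
Terminal value -37.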